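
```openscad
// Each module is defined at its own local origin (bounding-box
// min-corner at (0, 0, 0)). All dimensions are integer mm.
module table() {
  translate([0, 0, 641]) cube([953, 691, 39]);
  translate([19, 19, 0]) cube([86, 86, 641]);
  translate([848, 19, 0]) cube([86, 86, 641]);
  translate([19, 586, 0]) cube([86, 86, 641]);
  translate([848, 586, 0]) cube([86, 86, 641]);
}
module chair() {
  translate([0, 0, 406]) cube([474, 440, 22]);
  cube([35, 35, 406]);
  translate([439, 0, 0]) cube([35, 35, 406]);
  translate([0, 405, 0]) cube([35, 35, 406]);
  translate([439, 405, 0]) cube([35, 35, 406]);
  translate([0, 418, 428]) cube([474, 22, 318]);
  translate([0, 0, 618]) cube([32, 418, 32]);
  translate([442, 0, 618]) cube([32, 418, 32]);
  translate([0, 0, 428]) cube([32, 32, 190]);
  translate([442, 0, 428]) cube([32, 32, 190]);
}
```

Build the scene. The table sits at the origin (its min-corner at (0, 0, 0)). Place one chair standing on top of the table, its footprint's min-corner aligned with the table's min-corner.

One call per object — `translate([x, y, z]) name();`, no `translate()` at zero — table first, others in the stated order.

table();
translate([0, 0, 680]) chair();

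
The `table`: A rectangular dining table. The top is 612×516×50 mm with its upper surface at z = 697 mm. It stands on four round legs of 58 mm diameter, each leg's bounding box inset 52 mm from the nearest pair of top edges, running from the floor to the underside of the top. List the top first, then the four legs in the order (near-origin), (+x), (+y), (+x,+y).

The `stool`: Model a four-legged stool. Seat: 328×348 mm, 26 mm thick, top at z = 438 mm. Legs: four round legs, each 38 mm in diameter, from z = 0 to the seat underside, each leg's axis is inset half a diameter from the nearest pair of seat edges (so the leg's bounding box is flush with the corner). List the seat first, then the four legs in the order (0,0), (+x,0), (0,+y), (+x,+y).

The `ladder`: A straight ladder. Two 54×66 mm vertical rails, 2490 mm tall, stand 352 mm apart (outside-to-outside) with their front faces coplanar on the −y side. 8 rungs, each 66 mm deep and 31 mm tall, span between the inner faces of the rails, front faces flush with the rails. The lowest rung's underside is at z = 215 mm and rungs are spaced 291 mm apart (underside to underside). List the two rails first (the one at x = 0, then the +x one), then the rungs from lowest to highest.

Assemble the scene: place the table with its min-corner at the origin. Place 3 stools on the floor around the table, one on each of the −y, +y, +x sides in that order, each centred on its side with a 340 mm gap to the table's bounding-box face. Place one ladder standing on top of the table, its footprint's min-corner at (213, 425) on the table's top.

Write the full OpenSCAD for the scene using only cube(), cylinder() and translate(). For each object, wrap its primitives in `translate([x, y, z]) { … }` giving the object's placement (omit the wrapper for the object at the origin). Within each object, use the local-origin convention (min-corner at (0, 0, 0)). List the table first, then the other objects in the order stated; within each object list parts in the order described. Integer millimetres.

translate([0, 0, 647]) cube([612, 516, 50]);
translate([81, 81, 0]) cylinder(h = 647, r = 29);
translate([531, 81, 0]) cylinder(h = 647, r = 29);
translate([81, 435, 0]) cylinder(h = 647, r = 29);
translate([531, 435, 0]) cylinder(h = 647, r = 29);
translate([142, -688, 0]) {
  translate([0, 0, 412]) cube([328, 348, 26]);
  translate([19, 19, 0]) cylinder(h = 412, r = 19);
  translate([309, 19, 0]) cylinder(h = 412, r = 19);
  translate([19, 329, 0]) cylinder(h = 412, r = 19);
  translate([309, 329, 0]) cylinder(h = 412, r = 19);
}
translate([142, 856, 0]) {
  translate([0, 0, 412]) cube([328, 348, 26]);
  translate([19, 19, 0]) cylinder(h = 412, r = 19);
  translate([309, 19, 0]) cylinder(h = 412, r = 19);
  translate([19, 329, 0]) cylinder(h = 412, r = 19);
  translate([309, 329, 0]) cylinder(h = 412, r = 19);
}
translate([952, 84, 0]) {
  translate([0, 0, 412]) cube([328, 348, 26]);
  translate([19, 19, 0]) cylinder(h = 412, r = 19);
  translate([309, 19, 0]) cylinder(h = 412, r = 19);
  translate([19, 329, 0]) cylinder(h = 412, r = 19);
  translate([309, 329, 0]) cylinder(h = 412, r = 19);
}
translate([213, 425, 697]) {
  cube([54, 66, 2490]);
  translate([298, 0, 0]) cube([54, 66, 2490]);
  translate([54, 0, 215]) cube([244, 66, 31]);
  translate([54, 0, 506]) cube([244, 66, 31]);
  translate([54, 0, 797]) cube([244, 66, 31]);
  translate([54, 0, 1088]) cube([244, 66, 31]);
  translate([54, 0, 1379]) cube([244, 66, 31]);
  translate([54, 0, 1670]) cube([244, 66, 31]);
  translate([54, 0, 1961]) cube([244, 66, 31]);
  translate([54, 0, 2252]) cube([244, 66, 31]);
}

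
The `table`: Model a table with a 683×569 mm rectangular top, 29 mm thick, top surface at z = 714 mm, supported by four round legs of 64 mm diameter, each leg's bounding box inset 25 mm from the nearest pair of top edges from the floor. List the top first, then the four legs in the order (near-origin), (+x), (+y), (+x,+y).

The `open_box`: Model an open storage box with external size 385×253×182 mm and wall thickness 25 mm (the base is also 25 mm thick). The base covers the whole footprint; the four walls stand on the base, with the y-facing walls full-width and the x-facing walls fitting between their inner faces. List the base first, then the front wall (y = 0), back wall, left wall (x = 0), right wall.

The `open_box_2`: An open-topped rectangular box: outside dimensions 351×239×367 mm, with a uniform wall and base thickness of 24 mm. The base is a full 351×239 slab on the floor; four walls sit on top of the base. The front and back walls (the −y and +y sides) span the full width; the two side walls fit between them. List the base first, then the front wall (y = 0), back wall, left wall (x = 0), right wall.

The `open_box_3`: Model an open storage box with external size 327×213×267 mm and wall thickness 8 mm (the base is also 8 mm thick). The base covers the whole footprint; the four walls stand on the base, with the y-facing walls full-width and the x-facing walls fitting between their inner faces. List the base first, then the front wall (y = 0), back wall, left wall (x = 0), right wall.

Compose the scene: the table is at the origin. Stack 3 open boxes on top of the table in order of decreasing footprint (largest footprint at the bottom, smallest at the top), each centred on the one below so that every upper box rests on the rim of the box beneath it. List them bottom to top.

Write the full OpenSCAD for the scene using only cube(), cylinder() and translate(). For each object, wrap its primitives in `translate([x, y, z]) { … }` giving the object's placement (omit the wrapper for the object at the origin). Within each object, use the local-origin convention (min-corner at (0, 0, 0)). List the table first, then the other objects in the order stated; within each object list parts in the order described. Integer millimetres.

translate([0, 0, 685]) cube([683, 569, 29]);
translate([57, 57, 0]) cylinder(h = 685, r = 32);
translate([626, 57, 0]) cylinder(h = 685, r = 32);
translate([57, 512, 0]) cylinder(h = 685, r = 32);
translate([626, 512, 0]) cylinder(h = 685, r = 32);
translate([149, 158, 714]) {
  cube([385, 253, 25]);
  translate([0, 0, 25]) cube([385, 25, 157]);
  translate([0, 228, 25]) cube([385, 25, 157]);
  translate([0, 25, 25]) cube([25, 203, 157]);
  translate([360, 25, 25]) cube([25, 203, 157]);
}
translate([166, 165, 896]) {
  cube([351, 239, 24]);
  translate([0, 0, 24]) cube([351, 24, 343]);
  translate([0, 215, 24]) cube([351, 24, 343]);
  translate([0, 24, 24]) cube([24, 191, 343]);
  translate([327, 24, 24]) cube([24, 191, 343]);
}
translate([178, 178, 1263]) {
  cube([327, 213, 8]);
  translate([0, 0, 8]) cube([327, 8, 259]);
  translate([0, 205, 8]) cube([327, 8, 259]);
  translate([0, 8, 8]) cube([8, 197, 259]);
  translate([319, 8, 8]) cube([8, 197, 259]);
}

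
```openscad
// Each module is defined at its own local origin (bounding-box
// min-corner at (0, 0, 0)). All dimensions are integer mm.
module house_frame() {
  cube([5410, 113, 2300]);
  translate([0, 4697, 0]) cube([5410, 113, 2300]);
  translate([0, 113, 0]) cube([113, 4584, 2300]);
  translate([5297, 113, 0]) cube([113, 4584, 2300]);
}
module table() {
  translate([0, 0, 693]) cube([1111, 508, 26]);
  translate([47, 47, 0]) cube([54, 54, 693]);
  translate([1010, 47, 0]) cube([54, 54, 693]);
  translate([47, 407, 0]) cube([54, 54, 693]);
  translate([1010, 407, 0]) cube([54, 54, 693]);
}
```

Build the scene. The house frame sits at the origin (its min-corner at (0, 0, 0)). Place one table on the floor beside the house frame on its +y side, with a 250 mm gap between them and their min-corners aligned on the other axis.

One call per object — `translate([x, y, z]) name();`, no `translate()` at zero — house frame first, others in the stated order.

house_frame();
translate([0, 5060, 0]) table();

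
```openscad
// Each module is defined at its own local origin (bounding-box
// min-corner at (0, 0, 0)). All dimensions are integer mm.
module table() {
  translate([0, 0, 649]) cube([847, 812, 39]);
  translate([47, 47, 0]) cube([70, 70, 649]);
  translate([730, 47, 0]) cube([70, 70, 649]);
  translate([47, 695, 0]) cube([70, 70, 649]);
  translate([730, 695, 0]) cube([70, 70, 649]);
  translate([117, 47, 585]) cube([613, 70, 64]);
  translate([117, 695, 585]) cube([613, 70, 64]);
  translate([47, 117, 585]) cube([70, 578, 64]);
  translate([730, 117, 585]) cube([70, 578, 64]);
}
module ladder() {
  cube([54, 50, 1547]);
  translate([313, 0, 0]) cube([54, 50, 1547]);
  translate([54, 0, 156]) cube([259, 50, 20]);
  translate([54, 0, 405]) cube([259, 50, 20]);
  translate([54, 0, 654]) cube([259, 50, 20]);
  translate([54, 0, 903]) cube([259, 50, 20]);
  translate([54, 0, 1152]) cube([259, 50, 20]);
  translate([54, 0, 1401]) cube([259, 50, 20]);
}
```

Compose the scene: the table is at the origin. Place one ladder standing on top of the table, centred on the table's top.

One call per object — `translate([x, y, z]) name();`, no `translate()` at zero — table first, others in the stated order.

table();
translate([240, 381, 688]) ladder();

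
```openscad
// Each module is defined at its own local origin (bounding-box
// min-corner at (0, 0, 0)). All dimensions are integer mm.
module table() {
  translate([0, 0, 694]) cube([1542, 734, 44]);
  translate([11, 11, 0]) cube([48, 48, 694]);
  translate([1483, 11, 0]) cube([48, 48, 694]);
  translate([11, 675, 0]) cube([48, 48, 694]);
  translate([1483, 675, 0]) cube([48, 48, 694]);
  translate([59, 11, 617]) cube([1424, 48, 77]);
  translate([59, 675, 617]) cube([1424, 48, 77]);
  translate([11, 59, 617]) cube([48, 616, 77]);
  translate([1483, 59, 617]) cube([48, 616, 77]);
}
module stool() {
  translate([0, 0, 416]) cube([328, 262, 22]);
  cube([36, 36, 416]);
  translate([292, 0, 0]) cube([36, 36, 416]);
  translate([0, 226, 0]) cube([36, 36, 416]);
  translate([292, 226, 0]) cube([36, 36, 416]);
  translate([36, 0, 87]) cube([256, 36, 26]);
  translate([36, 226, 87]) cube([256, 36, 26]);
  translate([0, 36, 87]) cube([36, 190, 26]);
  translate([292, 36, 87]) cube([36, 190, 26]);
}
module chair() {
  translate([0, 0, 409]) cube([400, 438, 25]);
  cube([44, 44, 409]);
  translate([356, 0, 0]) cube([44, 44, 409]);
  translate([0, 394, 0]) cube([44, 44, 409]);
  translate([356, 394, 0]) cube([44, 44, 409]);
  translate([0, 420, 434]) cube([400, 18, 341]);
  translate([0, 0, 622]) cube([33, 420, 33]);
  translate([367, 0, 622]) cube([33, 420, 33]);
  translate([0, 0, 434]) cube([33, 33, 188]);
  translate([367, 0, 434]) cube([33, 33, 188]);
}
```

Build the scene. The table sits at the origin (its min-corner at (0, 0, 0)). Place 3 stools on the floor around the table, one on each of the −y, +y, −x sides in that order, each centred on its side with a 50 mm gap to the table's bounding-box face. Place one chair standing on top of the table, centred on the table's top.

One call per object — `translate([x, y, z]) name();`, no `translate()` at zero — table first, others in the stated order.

table();
translate([607, -312, 0]) stool();
translate([607, 784, 0]) stool();
translate([-378, 236, 0]) stool();
translate([571, 148, 738]) chair();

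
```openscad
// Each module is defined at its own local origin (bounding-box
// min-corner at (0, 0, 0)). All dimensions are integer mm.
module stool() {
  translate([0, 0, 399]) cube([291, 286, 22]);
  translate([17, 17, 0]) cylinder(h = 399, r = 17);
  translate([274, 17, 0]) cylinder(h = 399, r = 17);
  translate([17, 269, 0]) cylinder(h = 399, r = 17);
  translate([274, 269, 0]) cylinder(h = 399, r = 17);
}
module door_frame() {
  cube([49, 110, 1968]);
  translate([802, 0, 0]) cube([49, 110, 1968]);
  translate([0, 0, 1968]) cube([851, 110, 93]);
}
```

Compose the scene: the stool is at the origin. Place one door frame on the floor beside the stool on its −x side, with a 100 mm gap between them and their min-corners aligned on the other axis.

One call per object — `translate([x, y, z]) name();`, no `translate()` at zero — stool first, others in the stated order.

stool();
translate([-951, 0, 0]) door_frame();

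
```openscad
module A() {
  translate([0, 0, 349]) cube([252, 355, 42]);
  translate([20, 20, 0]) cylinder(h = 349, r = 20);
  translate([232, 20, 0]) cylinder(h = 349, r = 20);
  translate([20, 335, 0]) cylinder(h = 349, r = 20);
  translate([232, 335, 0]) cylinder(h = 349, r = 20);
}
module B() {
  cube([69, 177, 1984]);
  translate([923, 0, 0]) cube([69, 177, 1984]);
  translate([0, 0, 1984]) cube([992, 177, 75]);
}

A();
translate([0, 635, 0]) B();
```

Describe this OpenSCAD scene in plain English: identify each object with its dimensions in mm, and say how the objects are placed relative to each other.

A is a four-legged stool. The seat is a 252×355×42 mm slab whose top surface is at z = 391 mm; four round legs, each 40 mm in diameter, run from the floor (z = 0) to the underside of the seat, each leg's axis is inset half a diameter from the nearest pair of seat edges (so the leg's bounding box is flush with the corner).

B is a rectangular door frame: two vertical jambs of 69×177 mm section, 1984 mm tall, with a clear opening 854 mm wide between their inner faces. A header 75 mm tall and 177 mm deep lies on top of the jambs and spans the full outside width.

The door frame is on the floor beside the stool on its +y side.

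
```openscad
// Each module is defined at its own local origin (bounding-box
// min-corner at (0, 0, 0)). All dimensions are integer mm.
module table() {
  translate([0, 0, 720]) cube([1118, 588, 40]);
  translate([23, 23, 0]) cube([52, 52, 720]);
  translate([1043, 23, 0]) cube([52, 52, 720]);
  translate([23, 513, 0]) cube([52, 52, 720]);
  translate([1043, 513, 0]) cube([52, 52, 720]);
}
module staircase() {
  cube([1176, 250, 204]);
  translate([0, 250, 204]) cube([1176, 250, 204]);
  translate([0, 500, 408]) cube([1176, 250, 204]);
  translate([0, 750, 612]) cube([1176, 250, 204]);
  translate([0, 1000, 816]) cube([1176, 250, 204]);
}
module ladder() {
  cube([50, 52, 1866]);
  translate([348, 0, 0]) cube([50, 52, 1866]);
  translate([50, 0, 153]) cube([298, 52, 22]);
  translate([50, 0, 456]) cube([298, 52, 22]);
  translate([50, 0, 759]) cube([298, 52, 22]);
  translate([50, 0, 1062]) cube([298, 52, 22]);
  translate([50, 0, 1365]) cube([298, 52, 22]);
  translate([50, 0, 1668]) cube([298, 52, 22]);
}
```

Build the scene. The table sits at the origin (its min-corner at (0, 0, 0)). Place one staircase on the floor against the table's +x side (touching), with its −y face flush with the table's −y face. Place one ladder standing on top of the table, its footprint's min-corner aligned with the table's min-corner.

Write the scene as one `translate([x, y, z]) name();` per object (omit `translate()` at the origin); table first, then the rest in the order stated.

table();
translate([1118, 0, 0]) staircase();
translate([0, 0, 760]) ladder();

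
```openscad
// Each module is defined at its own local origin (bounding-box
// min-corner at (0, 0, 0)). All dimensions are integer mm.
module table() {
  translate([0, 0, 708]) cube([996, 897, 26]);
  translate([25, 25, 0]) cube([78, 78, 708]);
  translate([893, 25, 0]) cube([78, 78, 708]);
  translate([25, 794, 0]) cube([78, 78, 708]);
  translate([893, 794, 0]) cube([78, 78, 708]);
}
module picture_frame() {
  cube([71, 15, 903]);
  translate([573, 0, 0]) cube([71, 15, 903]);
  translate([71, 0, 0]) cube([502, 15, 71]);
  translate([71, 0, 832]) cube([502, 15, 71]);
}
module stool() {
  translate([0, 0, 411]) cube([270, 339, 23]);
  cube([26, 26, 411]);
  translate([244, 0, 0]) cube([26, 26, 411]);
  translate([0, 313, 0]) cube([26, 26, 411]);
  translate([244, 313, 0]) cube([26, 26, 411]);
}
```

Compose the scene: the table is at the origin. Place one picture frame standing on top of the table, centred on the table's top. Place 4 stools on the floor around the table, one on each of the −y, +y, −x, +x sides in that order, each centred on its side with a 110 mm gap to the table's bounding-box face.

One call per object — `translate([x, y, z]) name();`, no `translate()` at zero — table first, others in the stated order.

table();
translate([176, 441, 734]) picture_frame();
translate([363, -449, 0]) stool();
translate([363, 1007, 0]) stool();
translate([-380, 279, 0]) stool();
translate([1106, 279, 0]) stool();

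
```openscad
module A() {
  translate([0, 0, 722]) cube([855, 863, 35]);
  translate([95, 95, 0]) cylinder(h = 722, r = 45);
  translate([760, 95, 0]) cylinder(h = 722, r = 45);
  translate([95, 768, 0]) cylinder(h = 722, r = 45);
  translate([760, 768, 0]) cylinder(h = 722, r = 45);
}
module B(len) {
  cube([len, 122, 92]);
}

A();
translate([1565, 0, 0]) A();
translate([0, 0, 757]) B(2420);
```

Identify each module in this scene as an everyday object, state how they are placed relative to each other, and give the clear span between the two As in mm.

Second table starts at x = 1565; first ends at x = 855; clear span = 1565 − 855 = 710 mm.

A is a table. B is a beam. A beam spans the tops of two tables. The clear span between the two tables is 710 mm.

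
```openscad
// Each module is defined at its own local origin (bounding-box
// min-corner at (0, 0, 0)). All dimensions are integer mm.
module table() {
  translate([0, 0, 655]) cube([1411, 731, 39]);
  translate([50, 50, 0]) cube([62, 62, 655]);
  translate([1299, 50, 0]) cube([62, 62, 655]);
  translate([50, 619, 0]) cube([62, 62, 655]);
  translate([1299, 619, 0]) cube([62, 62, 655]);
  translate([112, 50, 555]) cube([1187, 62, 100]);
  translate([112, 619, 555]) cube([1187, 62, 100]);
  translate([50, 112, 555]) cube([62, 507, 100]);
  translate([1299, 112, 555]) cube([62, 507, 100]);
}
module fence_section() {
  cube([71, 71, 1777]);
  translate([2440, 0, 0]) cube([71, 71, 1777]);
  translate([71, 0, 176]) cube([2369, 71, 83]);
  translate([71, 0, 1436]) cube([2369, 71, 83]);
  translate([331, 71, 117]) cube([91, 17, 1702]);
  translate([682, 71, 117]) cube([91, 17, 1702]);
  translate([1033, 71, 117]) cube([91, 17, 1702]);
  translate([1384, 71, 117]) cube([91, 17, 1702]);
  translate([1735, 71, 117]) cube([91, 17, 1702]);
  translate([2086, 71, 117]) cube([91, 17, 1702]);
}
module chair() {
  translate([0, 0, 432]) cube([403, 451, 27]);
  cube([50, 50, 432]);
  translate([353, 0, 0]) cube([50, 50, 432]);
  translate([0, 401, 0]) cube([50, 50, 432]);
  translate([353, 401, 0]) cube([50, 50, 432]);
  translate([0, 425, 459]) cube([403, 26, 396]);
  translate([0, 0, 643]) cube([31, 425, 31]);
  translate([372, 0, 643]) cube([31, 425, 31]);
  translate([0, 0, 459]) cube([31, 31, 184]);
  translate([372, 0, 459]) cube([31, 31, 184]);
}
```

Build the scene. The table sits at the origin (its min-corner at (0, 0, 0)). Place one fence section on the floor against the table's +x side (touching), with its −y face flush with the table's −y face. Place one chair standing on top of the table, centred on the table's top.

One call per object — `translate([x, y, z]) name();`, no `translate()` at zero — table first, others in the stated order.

table();
translate([1411, 0, 0]) fence_section();
translate([504, 140, 694]) chair();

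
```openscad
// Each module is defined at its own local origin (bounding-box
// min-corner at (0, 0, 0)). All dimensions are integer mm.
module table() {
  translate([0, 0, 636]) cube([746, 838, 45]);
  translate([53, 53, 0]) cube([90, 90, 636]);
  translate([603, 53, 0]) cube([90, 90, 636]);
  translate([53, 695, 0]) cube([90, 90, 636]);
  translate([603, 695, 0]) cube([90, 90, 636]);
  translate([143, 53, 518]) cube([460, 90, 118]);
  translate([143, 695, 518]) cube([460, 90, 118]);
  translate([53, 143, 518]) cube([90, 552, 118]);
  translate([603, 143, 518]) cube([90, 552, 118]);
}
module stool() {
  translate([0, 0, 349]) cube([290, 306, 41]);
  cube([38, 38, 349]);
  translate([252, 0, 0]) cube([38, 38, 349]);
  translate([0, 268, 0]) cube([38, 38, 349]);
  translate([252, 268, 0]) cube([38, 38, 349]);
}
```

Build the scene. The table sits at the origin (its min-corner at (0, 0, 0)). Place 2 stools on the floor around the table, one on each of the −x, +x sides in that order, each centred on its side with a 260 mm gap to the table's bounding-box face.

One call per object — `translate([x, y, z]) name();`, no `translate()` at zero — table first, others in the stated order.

table();
translate([-550, 266, 0]) stool();
translate([1006, 266, 0]) stool();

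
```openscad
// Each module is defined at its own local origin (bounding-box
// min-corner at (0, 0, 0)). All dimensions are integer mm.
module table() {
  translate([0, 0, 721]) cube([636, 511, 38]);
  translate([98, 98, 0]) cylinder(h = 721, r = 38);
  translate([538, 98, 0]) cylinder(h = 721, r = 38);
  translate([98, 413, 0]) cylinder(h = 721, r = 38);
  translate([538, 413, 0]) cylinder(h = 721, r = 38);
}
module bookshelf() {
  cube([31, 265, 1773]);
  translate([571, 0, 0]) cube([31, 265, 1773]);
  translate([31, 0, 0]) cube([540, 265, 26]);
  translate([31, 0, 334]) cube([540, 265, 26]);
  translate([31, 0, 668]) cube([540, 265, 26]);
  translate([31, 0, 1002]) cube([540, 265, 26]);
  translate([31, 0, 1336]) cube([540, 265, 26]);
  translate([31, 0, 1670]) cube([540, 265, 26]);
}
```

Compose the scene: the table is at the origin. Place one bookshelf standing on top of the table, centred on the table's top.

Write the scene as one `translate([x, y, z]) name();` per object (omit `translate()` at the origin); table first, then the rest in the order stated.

table();
translate([17, 123, 759]) bookshelf();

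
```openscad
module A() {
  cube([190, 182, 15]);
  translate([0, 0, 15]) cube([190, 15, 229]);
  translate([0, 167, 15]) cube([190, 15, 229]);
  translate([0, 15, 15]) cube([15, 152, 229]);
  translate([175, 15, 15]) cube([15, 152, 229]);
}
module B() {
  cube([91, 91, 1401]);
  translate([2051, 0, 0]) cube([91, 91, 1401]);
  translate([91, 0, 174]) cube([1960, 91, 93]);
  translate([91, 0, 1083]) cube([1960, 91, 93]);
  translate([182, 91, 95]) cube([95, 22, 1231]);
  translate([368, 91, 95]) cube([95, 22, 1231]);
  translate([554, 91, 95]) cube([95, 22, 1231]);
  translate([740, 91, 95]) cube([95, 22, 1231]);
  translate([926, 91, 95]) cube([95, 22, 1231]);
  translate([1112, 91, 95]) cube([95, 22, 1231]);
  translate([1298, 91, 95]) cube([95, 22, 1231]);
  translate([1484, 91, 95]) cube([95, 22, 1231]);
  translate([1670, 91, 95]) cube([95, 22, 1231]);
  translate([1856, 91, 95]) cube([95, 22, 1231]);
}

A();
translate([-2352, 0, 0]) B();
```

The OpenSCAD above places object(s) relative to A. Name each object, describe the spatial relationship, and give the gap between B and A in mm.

The fence section's nearest face is 210 mm from the open box's −x face.

A is an open box. B is a fence section. The fence section is on the floor beside the open box on its −x side. The gap between the fence section and the open box is 210 mm.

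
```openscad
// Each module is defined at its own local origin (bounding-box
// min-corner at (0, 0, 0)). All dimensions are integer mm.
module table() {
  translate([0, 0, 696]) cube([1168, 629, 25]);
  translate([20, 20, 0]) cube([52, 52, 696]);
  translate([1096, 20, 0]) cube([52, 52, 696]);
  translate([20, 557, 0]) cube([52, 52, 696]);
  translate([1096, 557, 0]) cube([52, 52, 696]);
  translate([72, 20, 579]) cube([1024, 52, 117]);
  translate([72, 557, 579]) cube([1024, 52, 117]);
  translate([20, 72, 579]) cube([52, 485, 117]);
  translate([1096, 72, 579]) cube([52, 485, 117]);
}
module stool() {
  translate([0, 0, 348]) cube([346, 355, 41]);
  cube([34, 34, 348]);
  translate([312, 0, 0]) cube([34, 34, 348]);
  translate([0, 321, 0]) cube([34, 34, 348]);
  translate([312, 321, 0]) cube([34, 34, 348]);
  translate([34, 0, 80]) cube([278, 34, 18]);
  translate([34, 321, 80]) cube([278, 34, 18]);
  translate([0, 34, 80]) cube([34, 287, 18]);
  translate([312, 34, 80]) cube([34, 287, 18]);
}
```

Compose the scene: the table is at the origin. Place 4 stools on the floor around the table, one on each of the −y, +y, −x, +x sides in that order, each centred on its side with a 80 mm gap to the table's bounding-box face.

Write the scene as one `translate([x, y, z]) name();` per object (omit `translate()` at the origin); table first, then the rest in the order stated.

table();
translate([411, -435, 0]) stool();
translate([411, 709, 0]) stool();
translate([-426, 137, 0]) stool();
translate([1248, 137, 0]) stool();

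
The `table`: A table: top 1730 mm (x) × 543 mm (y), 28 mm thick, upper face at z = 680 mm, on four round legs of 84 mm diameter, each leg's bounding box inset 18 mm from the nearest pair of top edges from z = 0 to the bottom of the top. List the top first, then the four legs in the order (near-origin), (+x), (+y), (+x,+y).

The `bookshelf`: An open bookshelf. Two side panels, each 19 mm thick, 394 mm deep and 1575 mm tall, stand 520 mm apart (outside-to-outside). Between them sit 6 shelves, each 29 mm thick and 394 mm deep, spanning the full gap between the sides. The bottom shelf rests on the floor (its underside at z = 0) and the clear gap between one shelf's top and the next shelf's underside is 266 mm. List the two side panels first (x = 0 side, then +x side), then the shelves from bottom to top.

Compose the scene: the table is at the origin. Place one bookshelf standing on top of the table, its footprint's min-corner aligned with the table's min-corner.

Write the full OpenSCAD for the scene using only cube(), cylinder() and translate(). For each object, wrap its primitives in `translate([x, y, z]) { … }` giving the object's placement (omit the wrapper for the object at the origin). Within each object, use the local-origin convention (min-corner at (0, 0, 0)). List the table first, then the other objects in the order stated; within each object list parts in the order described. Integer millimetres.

translate([0, 0, 652]) cube([1730, 543, 28]);
translate([60, 60, 0]) cylinder(h = 652, r = 42);
translate([1670, 60, 0]) cylinder(h = 652, r = 42);
translate([60, 483, 0]) cylinder(h = 652, r = 42);
translate([1670, 483, 0]) cylinder(h = 652, r = 42);
translate([0, 0, 680]) {
  cube([19, 394, 1575]);
  translate([501, 0, 0]) cube([19, 394, 1575]);
  translate([19, 0, 0]) cube([482, 394, 29]);
  translate([19, 0, 295]) cube([482, 394, 29]);
  translate([19, 0, 590]) cube([482, 394, 29]);
  translate([19, 0, 885]) cube([482, 394, 29]);
  translate([19, 0, 1180]) cube([482, 394, 29]);
  translate([19, 0, 1475]) cube([482, 394, 29]);
}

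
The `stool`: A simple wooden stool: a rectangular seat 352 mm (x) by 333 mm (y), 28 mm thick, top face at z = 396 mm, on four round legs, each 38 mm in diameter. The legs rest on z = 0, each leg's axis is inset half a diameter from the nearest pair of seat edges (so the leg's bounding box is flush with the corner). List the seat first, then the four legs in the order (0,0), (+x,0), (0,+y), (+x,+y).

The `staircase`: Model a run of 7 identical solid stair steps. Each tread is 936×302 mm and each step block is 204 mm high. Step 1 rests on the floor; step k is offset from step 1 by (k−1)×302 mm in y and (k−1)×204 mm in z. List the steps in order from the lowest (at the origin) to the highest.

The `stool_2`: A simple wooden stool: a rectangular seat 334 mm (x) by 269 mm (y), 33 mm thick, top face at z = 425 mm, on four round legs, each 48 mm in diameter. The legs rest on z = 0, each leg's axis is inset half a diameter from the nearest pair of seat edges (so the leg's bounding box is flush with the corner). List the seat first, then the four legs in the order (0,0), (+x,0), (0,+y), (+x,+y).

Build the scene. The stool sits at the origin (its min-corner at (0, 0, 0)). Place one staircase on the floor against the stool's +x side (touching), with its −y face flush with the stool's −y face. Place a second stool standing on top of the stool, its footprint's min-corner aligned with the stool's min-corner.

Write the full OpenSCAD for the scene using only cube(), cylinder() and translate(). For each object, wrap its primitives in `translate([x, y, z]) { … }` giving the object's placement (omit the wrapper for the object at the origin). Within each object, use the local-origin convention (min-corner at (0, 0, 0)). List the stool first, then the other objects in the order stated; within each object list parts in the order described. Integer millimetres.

translate([0, 0, 368]) cube([352, 333, 28]);
translate([19, 19, 0]) cylinder(h = 368, r = 19);
translate([333, 19, 0]) cylinder(h = 368, r = 19);
translate([19, 314, 0]) cylinder(h = 368, r = 19);
translate([333, 314, 0]) cylinder(h = 368, r = 19);
translate([352, 0, 0]) {
  cube([936, 302, 204]);
  translate([0, 302, 204]) cube([936, 302, 204]);
  translate([0, 604, 408]) cube([936, 302, 204]);
  translate([0, 906, 612]) cube([936, 302, 204]);
  translate([0, 1208, 816]) cube([936, 302, 204]);
  translate([0, 1510, 1020]) cube([936, 302, 204]);
  translate([0, 1812, 1224]) cube([936, 302, 204]);
}
translate([0, 0, 396]) {
  translate([0, 0, 392]) cube([334, 269, 33]);
  translate([24, 24, 0]) cylinder(h = 392, r = 24);
  translate([310, 24, 0]) cylinder(h = 392, r = 24);
  translate([24, 245, 0]) cylinder(h = 392, r = 24);
  translate([310, 245, 0]) cylinder(h = 392, r = 24);
}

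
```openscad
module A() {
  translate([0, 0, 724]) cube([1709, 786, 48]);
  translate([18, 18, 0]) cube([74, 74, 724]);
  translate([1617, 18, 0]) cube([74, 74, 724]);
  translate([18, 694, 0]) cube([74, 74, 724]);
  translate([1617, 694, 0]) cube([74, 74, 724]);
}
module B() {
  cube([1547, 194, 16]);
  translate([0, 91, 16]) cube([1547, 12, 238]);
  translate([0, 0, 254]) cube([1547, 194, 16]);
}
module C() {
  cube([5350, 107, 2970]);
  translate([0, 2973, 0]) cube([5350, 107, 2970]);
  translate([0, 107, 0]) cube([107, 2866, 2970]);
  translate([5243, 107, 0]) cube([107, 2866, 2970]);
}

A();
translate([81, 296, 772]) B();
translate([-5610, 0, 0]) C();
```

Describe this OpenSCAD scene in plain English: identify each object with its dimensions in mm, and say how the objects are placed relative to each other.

A is a table: top 1709 mm (x) × 786 mm (y), 48 mm thick, upper face at z = 772 mm, on four 74×74 mm square legs, each inset 18 mm from the nearest pair of top edges, running from z = 0 to the bottom of the top.

B is an I-beam lying along x, 1547 mm long. Overall section height 270 mm. Two flanges 194 mm wide (y) and 16 mm thick, one on the floor and one at the top; a web 12 mm thick runs between them, centred on the flange width.

C is the wall frame of a small rectangular building: four walls, each 2970 mm tall and 107 mm thick, enclosing a footprint 5350 mm (x) by 3080 mm (y) outside-to-outside, with no floor or roof. The front and back walls (the −y and +y sides) span the full width; the two side walls fit between them.

The I-beam is on top of the table, centred. The house frame is on the floor beside the table on its −x side.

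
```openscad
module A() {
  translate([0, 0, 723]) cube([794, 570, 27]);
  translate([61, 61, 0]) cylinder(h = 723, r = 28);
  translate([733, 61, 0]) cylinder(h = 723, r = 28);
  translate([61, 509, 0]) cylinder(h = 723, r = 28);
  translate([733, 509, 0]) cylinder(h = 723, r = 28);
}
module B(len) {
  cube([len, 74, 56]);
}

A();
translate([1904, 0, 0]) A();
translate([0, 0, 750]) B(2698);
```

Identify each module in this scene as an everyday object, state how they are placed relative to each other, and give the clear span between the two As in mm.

Second table starts at x = 1904; first ends at x = 794; clear span = 1904 − 794 = 1110 mm.

A is a table. B is a beam. A beam spans the tops of two tables. The clear span between the two tables is 1110 mm.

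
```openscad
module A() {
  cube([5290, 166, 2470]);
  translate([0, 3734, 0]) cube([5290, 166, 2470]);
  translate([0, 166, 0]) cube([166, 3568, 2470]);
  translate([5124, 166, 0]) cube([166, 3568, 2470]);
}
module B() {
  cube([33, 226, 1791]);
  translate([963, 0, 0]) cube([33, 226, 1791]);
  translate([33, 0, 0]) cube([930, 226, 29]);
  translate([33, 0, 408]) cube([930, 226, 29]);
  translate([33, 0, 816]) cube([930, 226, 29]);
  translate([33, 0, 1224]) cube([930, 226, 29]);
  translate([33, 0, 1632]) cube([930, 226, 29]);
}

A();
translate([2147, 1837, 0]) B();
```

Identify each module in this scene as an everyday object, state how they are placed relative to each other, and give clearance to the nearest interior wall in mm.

A is a house frame. B is a bookshelf. The bookshelf sits inside the house frame, centred. The clearance to the nearest interior wall is 1671 mm.

Clearances: x = 1981, y = 1671; minimum 1671 mm.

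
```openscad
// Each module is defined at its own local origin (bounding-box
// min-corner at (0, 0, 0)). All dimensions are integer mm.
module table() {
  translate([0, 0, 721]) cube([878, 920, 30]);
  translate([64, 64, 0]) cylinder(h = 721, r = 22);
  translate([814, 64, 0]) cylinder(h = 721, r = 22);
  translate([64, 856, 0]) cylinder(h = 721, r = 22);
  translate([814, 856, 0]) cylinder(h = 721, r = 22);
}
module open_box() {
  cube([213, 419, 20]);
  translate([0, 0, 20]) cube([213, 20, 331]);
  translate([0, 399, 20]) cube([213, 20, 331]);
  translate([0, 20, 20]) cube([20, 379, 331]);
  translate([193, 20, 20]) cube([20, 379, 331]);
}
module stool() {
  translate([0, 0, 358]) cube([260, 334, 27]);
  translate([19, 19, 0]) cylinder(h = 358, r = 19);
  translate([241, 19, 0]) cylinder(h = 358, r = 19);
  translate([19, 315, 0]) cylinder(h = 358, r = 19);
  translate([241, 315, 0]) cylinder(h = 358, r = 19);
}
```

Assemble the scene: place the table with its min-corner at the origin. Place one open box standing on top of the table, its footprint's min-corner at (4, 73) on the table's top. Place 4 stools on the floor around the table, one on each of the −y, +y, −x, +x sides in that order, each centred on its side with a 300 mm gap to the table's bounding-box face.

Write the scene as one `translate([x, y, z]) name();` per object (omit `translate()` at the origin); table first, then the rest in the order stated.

table();
translate([4, 73, 751]) open_box();
translate([309, -634, 0]) stool();
translate([309, 1220, 0]) stool();
translate([-560, 293, 0]) stool();
translate([1178, 293, 0]) stool();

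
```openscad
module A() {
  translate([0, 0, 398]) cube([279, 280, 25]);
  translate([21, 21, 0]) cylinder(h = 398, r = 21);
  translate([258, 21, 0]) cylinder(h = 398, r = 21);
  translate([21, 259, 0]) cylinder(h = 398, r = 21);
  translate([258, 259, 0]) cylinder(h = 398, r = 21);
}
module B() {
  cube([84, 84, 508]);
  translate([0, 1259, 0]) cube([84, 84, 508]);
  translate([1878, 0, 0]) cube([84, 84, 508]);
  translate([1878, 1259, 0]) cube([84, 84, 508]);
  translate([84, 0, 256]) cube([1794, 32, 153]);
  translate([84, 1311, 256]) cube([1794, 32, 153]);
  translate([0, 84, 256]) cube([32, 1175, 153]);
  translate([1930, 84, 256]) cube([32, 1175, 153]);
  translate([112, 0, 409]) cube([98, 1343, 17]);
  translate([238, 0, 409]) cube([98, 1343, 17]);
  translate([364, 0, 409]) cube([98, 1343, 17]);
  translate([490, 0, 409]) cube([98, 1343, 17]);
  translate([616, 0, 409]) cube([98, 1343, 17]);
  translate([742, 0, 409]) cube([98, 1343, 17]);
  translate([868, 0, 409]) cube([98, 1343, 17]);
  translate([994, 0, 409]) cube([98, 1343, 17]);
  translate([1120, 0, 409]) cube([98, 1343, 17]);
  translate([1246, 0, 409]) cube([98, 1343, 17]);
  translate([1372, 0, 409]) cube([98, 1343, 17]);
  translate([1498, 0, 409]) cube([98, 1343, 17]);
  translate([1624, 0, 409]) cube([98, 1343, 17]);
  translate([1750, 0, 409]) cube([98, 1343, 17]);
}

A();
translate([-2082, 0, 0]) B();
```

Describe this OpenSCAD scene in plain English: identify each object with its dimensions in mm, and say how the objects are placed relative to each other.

A is a simple wooden stool: a rectangular seat 279 mm (x) by 280 mm (y), 25 mm thick, top face at z = 423 mm, on four round legs, each 42 mm in diameter. The legs rest on z = 0, each leg's axis is inset half a diameter from the nearest pair of seat edges (so the leg's bounding box is flush with the corner).

B is a bed frame 1962 mm long (x) by 1343 mm wide (y). Four 84×84 mm corner posts, 508 mm tall, at the corners of the footprint. Four rails of 32 mm thickness and 153 mm height run between adjacent posts with their undersides at z = 256 mm, their outer faces flush with the outside of the frame (the two x-running rails run between the posts' inner faces; the two y-running rails run between the posts' inner faces). 14 slats, each 98 mm wide (x) and 17 mm thick, lie across the top of the two x-running rails, running the full 1343 mm width of the frame in y; the slats are evenly spaced along x between the inner faces of the end posts with equal gaps (rounded down to the nearest mm) at the −x end and between each pair — any rounding remainder accumulates at the +x end.

The bed frame is on the floor beside the stool on its −x side.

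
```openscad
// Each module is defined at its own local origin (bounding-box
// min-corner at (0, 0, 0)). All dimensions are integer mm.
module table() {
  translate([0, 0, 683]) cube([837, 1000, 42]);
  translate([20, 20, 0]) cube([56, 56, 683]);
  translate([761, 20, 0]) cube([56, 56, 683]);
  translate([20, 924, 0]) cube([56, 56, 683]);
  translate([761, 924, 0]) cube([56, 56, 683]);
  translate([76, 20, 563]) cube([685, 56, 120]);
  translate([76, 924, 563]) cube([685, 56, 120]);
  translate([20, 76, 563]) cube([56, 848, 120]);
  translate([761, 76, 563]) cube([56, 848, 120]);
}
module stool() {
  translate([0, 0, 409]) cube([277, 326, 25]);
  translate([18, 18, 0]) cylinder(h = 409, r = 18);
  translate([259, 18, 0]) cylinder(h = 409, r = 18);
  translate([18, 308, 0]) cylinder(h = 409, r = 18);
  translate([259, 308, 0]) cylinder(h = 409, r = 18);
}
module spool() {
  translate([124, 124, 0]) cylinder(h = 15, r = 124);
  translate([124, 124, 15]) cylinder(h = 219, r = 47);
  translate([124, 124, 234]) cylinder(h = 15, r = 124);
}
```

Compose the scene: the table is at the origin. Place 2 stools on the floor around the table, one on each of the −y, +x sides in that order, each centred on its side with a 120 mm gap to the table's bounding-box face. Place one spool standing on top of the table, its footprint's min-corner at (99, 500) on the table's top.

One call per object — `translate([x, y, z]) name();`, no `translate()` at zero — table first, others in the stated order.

table();
translate([280, -446, 0]) stool();
translate([957, 337, 0]) stool();
translate([99, 500, 725]) spool();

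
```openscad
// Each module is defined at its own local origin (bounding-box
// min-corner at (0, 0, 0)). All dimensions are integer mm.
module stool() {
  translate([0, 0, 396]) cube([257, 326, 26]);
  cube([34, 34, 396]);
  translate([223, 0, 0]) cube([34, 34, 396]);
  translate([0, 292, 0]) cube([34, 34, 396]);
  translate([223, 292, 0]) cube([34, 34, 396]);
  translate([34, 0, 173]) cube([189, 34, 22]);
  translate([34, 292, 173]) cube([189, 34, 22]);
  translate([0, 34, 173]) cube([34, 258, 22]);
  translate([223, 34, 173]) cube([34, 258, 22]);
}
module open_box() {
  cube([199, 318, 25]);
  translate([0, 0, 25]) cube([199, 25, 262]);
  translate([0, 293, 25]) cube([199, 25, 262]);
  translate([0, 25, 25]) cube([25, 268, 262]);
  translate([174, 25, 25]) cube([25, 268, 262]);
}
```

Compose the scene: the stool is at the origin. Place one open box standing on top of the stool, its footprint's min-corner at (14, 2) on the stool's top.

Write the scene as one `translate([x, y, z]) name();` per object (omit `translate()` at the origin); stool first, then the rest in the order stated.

stool();
translate([14, 2, 422]) open_box();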